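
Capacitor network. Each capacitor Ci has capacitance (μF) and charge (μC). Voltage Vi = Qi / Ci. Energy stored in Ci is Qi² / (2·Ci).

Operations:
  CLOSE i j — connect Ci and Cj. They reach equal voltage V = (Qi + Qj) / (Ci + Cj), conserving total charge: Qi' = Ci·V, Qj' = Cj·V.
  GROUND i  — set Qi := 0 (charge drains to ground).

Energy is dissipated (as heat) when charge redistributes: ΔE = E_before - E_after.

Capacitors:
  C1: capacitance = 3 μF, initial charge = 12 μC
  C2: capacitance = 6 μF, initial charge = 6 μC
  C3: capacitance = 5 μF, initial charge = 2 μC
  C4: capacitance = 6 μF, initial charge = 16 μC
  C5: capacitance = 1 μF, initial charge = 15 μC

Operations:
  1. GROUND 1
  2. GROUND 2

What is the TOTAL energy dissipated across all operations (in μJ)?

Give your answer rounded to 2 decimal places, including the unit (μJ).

Answer: 27.00 μJ

Derivation:
Initial: C1(3μF, Q=12μC, V=4.00V), C2(6μF, Q=6μC, V=1.00V), C3(5μF, Q=2μC, V=0.40V), C4(6μF, Q=16μC, V=2.67V), C5(1μF, Q=15μC, V=15.00V)
Op 1: GROUND 1: Q1=0; energy lost=24.000
Op 2: GROUND 2: Q2=0; energy lost=3.000
Total dissipated: 27.000 μJ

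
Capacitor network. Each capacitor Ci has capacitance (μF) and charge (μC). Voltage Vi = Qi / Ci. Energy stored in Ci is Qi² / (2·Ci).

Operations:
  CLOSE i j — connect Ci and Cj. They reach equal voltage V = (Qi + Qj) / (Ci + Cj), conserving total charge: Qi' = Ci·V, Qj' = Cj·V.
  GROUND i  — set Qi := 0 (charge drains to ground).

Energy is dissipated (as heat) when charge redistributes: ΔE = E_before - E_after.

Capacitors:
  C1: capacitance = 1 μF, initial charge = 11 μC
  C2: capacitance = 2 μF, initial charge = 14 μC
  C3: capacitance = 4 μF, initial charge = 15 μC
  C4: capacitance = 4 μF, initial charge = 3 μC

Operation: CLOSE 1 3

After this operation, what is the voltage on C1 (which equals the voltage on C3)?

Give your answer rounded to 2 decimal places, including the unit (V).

Initial: C1(1μF, Q=11μC, V=11.00V), C2(2μF, Q=14μC, V=7.00V), C3(4μF, Q=15μC, V=3.75V), C4(4μF, Q=3μC, V=0.75V)
Op 1: CLOSE 1-3: Q_total=26.00, C_total=5.00, V=5.20; Q1=5.20, Q3=20.80; dissipated=21.025

Answer: 5.20 V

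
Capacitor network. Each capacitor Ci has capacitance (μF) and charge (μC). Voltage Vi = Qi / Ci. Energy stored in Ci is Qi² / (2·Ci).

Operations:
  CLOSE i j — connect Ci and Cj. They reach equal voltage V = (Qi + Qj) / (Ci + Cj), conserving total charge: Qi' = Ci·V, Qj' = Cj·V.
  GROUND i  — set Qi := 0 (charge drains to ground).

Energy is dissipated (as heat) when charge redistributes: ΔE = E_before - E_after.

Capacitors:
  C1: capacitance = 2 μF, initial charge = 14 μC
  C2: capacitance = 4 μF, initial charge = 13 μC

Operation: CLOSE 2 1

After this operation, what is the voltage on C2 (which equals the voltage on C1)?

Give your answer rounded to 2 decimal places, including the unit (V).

Answer: 4.50 V

Derivation:
Initial: C1(2μF, Q=14μC, V=7.00V), C2(4μF, Q=13μC, V=3.25V)
Op 1: CLOSE 2-1: Q_total=27.00, C_total=6.00, V=4.50; Q2=18.00, Q1=9.00; dissipated=9.375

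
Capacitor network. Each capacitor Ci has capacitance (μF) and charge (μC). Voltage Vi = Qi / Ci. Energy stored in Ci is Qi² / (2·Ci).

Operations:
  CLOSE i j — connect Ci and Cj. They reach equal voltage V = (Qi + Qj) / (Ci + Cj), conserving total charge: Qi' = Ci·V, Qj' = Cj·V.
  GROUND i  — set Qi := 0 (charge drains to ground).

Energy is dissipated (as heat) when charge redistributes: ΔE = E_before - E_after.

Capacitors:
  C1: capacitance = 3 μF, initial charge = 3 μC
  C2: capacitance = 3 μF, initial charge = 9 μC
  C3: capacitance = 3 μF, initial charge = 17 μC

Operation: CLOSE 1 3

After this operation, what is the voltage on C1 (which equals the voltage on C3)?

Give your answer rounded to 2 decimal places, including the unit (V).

Answer: 3.33 V

Derivation:
Initial: C1(3μF, Q=3μC, V=1.00V), C2(3μF, Q=9μC, V=3.00V), C3(3μF, Q=17μC, V=5.67V)
Op 1: CLOSE 1-3: Q_total=20.00, C_total=6.00, V=3.33; Q1=10.00, Q3=10.00; dissipated=16.333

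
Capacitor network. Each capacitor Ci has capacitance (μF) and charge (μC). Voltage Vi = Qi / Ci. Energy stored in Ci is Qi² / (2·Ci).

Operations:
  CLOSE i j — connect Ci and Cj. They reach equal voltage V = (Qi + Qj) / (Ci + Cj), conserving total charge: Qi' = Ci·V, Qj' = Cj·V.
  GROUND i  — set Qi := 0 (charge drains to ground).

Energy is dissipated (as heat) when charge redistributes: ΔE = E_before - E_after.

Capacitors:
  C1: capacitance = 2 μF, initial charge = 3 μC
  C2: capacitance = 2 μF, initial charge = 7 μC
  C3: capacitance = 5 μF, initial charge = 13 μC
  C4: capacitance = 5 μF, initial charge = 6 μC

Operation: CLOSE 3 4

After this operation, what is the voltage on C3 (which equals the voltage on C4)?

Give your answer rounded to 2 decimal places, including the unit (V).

Initial: C1(2μF, Q=3μC, V=1.50V), C2(2μF, Q=7μC, V=3.50V), C3(5μF, Q=13μC, V=2.60V), C4(5μF, Q=6μC, V=1.20V)
Op 1: CLOSE 3-4: Q_total=19.00, C_total=10.00, V=1.90; Q3=9.50, Q4=9.50; dissipated=2.450

Answer: 1.90 V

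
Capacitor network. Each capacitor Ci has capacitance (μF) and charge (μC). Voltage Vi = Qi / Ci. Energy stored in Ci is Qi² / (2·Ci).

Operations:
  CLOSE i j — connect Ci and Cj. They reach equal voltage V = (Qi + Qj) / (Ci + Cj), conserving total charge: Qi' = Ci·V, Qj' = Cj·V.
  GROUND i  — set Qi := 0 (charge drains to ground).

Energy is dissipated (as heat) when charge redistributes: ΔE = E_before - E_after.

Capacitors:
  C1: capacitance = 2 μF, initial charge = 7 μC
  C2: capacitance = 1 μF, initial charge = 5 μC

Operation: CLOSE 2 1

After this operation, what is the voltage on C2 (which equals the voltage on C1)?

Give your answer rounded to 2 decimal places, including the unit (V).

Initial: C1(2μF, Q=7μC, V=3.50V), C2(1μF, Q=5μC, V=5.00V)
Op 1: CLOSE 2-1: Q_total=12.00, C_total=3.00, V=4.00; Q2=4.00, Q1=8.00; dissipated=0.750

Answer: 4.00 V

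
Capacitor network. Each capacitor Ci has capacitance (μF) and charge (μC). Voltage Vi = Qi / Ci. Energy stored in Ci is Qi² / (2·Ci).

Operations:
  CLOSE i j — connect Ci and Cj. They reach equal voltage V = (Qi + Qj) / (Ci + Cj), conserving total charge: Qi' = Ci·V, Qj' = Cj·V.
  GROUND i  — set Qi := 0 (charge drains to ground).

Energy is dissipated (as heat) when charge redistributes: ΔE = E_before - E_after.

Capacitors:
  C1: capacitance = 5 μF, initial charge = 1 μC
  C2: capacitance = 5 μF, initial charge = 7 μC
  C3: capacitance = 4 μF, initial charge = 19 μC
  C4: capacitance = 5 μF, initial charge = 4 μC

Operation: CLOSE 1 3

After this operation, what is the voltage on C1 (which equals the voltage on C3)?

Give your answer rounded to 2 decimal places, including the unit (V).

Initial: C1(5μF, Q=1μC, V=0.20V), C2(5μF, Q=7μC, V=1.40V), C3(4μF, Q=19μC, V=4.75V), C4(5μF, Q=4μC, V=0.80V)
Op 1: CLOSE 1-3: Q_total=20.00, C_total=9.00, V=2.22; Q1=11.11, Q3=8.89; dissipated=23.003

Answer: 2.22 V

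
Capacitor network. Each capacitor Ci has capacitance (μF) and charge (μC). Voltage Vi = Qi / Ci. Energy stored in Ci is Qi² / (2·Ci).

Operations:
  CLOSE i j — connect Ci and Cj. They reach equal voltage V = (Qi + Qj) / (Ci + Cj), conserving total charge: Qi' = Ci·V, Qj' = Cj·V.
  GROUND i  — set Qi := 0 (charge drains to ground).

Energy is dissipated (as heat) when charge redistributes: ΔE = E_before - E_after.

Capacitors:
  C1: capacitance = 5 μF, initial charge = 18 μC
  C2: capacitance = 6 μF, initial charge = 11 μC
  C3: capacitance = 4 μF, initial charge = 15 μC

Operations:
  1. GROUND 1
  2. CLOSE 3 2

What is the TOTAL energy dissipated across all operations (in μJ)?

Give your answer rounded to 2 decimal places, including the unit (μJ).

Answer: 36.81 μJ

Derivation:
Initial: C1(5μF, Q=18μC, V=3.60V), C2(6μF, Q=11μC, V=1.83V), C3(4μF, Q=15μC, V=3.75V)
Op 1: GROUND 1: Q1=0; energy lost=32.400
Op 2: CLOSE 3-2: Q_total=26.00, C_total=10.00, V=2.60; Q3=10.40, Q2=15.60; dissipated=4.408
Total dissipated: 36.808 μJ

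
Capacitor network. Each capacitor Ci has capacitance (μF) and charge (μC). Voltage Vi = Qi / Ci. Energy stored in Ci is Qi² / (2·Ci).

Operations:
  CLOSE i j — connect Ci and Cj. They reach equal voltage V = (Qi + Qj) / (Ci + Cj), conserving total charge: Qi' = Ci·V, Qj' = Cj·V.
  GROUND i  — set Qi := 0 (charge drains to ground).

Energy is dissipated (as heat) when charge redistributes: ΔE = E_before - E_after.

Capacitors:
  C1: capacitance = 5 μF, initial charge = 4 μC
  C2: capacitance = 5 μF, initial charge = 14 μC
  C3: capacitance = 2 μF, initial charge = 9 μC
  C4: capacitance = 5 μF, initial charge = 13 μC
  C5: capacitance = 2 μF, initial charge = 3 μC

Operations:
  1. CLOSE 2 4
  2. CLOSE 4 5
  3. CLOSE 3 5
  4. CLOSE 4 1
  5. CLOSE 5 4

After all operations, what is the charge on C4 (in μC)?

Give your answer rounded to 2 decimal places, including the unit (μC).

Answer: 10.54 μC

Derivation:
Initial: C1(5μF, Q=4μC, V=0.80V), C2(5μF, Q=14μC, V=2.80V), C3(2μF, Q=9μC, V=4.50V), C4(5μF, Q=13μC, V=2.60V), C5(2μF, Q=3μC, V=1.50V)
Op 1: CLOSE 2-4: Q_total=27.00, C_total=10.00, V=2.70; Q2=13.50, Q4=13.50; dissipated=0.050
Op 2: CLOSE 4-5: Q_total=16.50, C_total=7.00, V=2.36; Q4=11.79, Q5=4.71; dissipated=1.029
Op 3: CLOSE 3-5: Q_total=13.71, C_total=4.00, V=3.43; Q3=6.86, Q5=6.86; dissipated=2.296
Op 4: CLOSE 4-1: Q_total=15.79, C_total=10.00, V=1.58; Q4=7.89, Q1=7.89; dissipated=3.031
Op 5: CLOSE 5-4: Q_total=14.75, C_total=7.00, V=2.11; Q5=4.21, Q4=10.54; dissipated=2.445
Final charges: Q1=7.89, Q2=13.50, Q3=6.86, Q4=10.54, Q5=4.21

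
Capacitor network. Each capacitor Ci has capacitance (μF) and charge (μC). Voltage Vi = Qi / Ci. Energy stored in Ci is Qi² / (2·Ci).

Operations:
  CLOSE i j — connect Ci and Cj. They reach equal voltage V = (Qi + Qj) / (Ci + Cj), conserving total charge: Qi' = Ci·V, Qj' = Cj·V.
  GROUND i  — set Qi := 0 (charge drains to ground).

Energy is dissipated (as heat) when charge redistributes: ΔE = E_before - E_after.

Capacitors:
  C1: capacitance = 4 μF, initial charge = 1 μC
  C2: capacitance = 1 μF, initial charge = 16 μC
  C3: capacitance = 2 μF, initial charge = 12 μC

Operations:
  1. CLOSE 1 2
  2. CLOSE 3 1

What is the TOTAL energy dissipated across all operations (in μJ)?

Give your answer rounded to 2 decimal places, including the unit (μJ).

Answer: 103.73 μJ

Derivation:
Initial: C1(4μF, Q=1μC, V=0.25V), C2(1μF, Q=16μC, V=16.00V), C3(2μF, Q=12μC, V=6.00V)
Op 1: CLOSE 1-2: Q_total=17.00, C_total=5.00, V=3.40; Q1=13.60, Q2=3.40; dissipated=99.225
Op 2: CLOSE 3-1: Q_total=25.60, C_total=6.00, V=4.27; Q3=8.53, Q1=17.07; dissipated=4.507
Total dissipated: 103.732 μJ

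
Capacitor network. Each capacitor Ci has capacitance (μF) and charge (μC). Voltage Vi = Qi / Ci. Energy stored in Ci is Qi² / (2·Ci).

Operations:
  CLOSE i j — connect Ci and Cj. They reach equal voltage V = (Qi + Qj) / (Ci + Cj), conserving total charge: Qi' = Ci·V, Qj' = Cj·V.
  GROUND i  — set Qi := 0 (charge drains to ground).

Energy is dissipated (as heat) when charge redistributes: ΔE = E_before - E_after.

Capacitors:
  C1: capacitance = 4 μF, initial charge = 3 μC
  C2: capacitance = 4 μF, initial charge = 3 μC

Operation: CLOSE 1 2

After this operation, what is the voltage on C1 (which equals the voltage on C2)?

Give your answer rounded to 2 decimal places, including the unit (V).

Initial: C1(4μF, Q=3μC, V=0.75V), C2(4μF, Q=3μC, V=0.75V)
Op 1: CLOSE 1-2: Q_total=6.00, C_total=8.00, V=0.75; Q1=3.00, Q2=3.00; dissipated=0.000

Answer: 0.75 V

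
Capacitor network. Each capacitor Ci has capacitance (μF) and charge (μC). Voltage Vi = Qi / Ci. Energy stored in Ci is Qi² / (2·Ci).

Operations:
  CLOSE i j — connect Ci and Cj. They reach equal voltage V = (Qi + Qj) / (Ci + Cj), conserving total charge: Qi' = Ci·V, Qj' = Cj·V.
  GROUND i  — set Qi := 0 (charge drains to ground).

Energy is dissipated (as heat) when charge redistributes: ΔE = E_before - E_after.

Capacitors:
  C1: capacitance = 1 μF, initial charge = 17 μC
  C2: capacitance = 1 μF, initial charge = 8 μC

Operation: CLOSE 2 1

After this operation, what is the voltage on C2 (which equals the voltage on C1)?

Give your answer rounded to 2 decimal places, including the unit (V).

Answer: 12.50 V

Derivation:
Initial: C1(1μF, Q=17μC, V=17.00V), C2(1μF, Q=8μC, V=8.00V)
Op 1: CLOSE 2-1: Q_total=25.00, C_total=2.00, V=12.50; Q2=12.50, Q1=12.50; dissipated=20.250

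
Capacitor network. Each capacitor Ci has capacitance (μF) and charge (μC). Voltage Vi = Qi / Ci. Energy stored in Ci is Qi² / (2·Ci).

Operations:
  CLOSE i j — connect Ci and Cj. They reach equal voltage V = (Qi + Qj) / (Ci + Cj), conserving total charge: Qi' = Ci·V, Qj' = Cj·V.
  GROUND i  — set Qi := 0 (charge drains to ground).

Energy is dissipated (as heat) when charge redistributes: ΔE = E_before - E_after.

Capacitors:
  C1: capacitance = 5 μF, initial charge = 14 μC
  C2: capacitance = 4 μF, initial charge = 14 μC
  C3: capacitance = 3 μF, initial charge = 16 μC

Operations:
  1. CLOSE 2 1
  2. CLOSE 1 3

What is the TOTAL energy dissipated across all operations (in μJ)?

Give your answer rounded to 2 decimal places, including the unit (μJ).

Answer: 5.17 μJ

Derivation:
Initial: C1(5μF, Q=14μC, V=2.80V), C2(4μF, Q=14μC, V=3.50V), C3(3μF, Q=16μC, V=5.33V)
Op 1: CLOSE 2-1: Q_total=28.00, C_total=9.00, V=3.11; Q2=12.44, Q1=15.56; dissipated=0.544
Op 2: CLOSE 1-3: Q_total=31.56, C_total=8.00, V=3.94; Q1=19.72, Q3=11.83; dissipated=4.630
Total dissipated: 5.174 μJ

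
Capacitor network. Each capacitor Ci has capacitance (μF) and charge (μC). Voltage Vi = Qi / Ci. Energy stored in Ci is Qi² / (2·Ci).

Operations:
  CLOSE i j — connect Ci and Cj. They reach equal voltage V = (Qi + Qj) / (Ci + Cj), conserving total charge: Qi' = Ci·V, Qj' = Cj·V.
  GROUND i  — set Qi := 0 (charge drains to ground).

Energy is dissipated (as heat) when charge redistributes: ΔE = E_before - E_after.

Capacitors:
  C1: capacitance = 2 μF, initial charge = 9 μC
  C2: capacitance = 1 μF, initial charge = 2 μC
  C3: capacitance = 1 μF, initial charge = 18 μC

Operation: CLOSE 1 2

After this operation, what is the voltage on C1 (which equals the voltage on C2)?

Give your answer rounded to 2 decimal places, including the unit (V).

Initial: C1(2μF, Q=9μC, V=4.50V), C2(1μF, Q=2μC, V=2.00V), C3(1μF, Q=18μC, V=18.00V)
Op 1: CLOSE 1-2: Q_total=11.00, C_total=3.00, V=3.67; Q1=7.33, Q2=3.67; dissipated=2.083

Answer: 3.67 V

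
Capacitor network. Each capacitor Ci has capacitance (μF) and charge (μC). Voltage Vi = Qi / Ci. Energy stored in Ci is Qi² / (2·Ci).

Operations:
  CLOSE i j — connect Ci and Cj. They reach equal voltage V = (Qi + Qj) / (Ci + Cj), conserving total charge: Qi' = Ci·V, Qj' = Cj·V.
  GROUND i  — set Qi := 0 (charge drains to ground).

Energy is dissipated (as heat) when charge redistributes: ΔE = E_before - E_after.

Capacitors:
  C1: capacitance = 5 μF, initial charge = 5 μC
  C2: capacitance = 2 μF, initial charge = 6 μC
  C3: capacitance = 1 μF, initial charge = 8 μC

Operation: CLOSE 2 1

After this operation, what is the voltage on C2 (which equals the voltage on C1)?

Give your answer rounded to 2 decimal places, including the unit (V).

Initial: C1(5μF, Q=5μC, V=1.00V), C2(2μF, Q=6μC, V=3.00V), C3(1μF, Q=8μC, V=8.00V)
Op 1: CLOSE 2-1: Q_total=11.00, C_total=7.00, V=1.57; Q2=3.14, Q1=7.86; dissipated=2.857

Answer: 1.57 V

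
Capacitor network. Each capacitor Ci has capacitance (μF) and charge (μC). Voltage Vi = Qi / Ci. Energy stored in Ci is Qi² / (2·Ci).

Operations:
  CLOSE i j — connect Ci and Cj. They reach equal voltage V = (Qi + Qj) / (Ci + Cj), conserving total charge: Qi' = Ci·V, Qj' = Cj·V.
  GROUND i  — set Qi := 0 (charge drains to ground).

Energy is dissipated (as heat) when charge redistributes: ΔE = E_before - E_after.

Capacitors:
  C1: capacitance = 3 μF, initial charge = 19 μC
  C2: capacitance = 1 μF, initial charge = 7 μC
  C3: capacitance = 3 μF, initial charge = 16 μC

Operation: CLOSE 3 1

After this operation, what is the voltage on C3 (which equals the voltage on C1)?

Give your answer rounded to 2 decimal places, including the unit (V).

Answer: 5.83 V

Derivation:
Initial: C1(3μF, Q=19μC, V=6.33V), C2(1μF, Q=7μC, V=7.00V), C3(3μF, Q=16μC, V=5.33V)
Op 1: CLOSE 3-1: Q_total=35.00, C_total=6.00, V=5.83; Q3=17.50, Q1=17.50; dissipated=0.750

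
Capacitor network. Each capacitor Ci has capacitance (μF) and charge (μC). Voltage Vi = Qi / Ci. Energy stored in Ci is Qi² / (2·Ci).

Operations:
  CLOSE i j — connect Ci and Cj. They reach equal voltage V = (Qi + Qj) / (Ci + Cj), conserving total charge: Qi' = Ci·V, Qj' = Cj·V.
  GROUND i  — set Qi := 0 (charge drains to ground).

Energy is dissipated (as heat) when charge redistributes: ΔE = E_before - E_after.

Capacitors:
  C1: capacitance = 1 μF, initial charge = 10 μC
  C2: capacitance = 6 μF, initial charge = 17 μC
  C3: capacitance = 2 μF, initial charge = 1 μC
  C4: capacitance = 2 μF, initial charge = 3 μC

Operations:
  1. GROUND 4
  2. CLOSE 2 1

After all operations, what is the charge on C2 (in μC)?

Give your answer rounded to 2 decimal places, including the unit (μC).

Answer: 23.14 μC

Derivation:
Initial: C1(1μF, Q=10μC, V=10.00V), C2(6μF, Q=17μC, V=2.83V), C3(2μF, Q=1μC, V=0.50V), C4(2μF, Q=3μC, V=1.50V)
Op 1: GROUND 4: Q4=0; energy lost=2.250
Op 2: CLOSE 2-1: Q_total=27.00, C_total=7.00, V=3.86; Q2=23.14, Q1=3.86; dissipated=22.012
Final charges: Q1=3.86, Q2=23.14, Q3=1.00, Q4=0.00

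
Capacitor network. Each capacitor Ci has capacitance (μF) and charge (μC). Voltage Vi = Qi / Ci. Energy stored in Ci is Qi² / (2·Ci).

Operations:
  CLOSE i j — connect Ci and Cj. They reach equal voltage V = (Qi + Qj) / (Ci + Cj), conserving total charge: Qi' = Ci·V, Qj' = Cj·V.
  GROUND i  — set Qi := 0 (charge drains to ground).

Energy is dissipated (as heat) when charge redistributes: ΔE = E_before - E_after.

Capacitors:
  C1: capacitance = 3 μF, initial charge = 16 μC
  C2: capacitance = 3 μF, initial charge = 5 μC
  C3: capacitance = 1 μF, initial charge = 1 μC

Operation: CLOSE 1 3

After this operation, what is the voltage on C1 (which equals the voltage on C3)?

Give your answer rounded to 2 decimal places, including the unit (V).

Initial: C1(3μF, Q=16μC, V=5.33V), C2(3μF, Q=5μC, V=1.67V), C3(1μF, Q=1μC, V=1.00V)
Op 1: CLOSE 1-3: Q_total=17.00, C_total=4.00, V=4.25; Q1=12.75, Q3=4.25; dissipated=7.042

Answer: 4.25 V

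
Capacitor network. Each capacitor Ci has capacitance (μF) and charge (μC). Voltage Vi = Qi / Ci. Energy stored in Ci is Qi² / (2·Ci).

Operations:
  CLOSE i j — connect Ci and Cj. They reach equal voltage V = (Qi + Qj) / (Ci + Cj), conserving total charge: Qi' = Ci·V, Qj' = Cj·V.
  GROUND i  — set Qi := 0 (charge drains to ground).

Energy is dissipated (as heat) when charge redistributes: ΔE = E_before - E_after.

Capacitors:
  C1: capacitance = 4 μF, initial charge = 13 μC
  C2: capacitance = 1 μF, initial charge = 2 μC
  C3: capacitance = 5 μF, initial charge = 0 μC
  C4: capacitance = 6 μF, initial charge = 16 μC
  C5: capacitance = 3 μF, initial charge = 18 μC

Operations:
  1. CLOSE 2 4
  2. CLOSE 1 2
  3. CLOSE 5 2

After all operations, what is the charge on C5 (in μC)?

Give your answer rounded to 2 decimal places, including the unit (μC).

Answer: 15.84 μC

Derivation:
Initial: C1(4μF, Q=13μC, V=3.25V), C2(1μF, Q=2μC, V=2.00V), C3(5μF, Q=0μC, V=0.00V), C4(6μF, Q=16μC, V=2.67V), C5(3μF, Q=18μC, V=6.00V)
Op 1: CLOSE 2-4: Q_total=18.00, C_total=7.00, V=2.57; Q2=2.57, Q4=15.43; dissipated=0.190
Op 2: CLOSE 1-2: Q_total=15.57, C_total=5.00, V=3.11; Q1=12.46, Q2=3.11; dissipated=0.184
Op 3: CLOSE 5-2: Q_total=21.11, C_total=4.00, V=5.28; Q5=15.84, Q2=5.28; dissipated=3.123
Final charges: Q1=12.46, Q2=5.28, Q3=0.00, Q4=15.43, Q5=15.84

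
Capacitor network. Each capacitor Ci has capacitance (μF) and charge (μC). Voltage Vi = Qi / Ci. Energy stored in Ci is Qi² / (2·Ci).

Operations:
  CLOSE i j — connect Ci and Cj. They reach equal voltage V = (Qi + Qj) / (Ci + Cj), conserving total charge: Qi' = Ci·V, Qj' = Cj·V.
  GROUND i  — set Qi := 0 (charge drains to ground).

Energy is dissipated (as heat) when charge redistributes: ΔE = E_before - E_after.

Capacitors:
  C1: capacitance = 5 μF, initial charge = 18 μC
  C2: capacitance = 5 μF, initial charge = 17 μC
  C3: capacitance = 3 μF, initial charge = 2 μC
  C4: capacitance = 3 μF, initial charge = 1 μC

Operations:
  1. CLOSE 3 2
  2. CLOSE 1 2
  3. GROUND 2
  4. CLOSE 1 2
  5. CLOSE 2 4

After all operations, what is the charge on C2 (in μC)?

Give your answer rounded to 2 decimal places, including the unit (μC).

Initial: C1(5μF, Q=18μC, V=3.60V), C2(5μF, Q=17μC, V=3.40V), C3(3μF, Q=2μC, V=0.67V), C4(3μF, Q=1μC, V=0.33V)
Op 1: CLOSE 3-2: Q_total=19.00, C_total=8.00, V=2.38; Q3=7.12, Q2=11.88; dissipated=7.004
Op 2: CLOSE 1-2: Q_total=29.88, C_total=10.00, V=2.99; Q1=14.94, Q2=14.94; dissipated=1.876
Op 3: GROUND 2: Q2=0; energy lost=22.313
Op 4: CLOSE 1-2: Q_total=14.94, C_total=10.00, V=1.49; Q1=7.47, Q2=7.47; dissipated=11.156
Op 5: CLOSE 2-4: Q_total=8.47, C_total=8.00, V=1.06; Q2=5.29, Q4=3.18; dissipated=1.262
Final charges: Q1=7.47, Q2=5.29, Q3=7.12, Q4=3.18

Answer: 5.29 μC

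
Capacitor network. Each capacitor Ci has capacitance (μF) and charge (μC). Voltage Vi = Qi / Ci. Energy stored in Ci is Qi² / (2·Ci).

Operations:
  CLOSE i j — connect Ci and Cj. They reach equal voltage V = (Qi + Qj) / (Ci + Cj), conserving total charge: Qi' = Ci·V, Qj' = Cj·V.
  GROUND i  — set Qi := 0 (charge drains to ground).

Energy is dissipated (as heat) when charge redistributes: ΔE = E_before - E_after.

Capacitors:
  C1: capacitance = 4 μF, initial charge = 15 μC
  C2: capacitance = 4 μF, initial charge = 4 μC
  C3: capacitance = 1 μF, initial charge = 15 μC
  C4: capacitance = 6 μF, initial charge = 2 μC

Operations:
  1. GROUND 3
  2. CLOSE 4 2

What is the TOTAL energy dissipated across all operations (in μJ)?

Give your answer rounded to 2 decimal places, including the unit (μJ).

Answer: 113.03 μJ

Derivation:
Initial: C1(4μF, Q=15μC, V=3.75V), C2(4μF, Q=4μC, V=1.00V), C3(1μF, Q=15μC, V=15.00V), C4(6μF, Q=2μC, V=0.33V)
Op 1: GROUND 3: Q3=0; energy lost=112.500
Op 2: CLOSE 4-2: Q_total=6.00, C_total=10.00, V=0.60; Q4=3.60, Q2=2.40; dissipated=0.533
Total dissipated: 113.033 μJ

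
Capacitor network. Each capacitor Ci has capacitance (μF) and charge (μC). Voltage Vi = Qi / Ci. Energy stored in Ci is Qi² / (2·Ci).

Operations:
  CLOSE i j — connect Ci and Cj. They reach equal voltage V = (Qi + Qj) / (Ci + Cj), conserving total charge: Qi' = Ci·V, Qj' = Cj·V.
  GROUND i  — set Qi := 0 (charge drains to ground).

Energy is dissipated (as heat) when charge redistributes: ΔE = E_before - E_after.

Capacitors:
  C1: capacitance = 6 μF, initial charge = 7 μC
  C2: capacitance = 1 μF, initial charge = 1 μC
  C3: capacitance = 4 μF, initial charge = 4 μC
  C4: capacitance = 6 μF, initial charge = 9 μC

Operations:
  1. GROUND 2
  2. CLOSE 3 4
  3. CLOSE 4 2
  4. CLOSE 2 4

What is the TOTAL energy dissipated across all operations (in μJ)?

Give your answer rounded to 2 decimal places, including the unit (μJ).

Initial: C1(6μF, Q=7μC, V=1.17V), C2(1μF, Q=1μC, V=1.00V), C3(4μF, Q=4μC, V=1.00V), C4(6μF, Q=9μC, V=1.50V)
Op 1: GROUND 2: Q2=0; energy lost=0.500
Op 2: CLOSE 3-4: Q_total=13.00, C_total=10.00, V=1.30; Q3=5.20, Q4=7.80; dissipated=0.300
Op 3: CLOSE 4-2: Q_total=7.80, C_total=7.00, V=1.11; Q4=6.69, Q2=1.11; dissipated=0.724
Op 4: CLOSE 2-4: Q_total=7.80, C_total=7.00, V=1.11; Q2=1.11, Q4=6.69; dissipated=0.000
Total dissipated: 1.524 μJ

Answer: 1.52 μJ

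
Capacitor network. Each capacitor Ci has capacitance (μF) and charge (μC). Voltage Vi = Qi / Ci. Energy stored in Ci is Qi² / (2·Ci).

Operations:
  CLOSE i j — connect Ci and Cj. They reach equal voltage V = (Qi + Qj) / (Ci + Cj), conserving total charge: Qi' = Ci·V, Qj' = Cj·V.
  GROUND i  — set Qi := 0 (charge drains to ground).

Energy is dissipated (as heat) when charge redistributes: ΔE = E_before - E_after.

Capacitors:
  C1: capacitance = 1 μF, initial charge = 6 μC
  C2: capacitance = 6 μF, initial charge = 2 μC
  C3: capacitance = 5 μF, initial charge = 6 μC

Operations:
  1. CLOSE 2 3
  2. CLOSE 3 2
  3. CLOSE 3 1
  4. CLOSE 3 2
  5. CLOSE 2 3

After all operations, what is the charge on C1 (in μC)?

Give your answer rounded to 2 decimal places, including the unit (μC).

Initial: C1(1μF, Q=6μC, V=6.00V), C2(6μF, Q=2μC, V=0.33V), C3(5μF, Q=6μC, V=1.20V)
Op 1: CLOSE 2-3: Q_total=8.00, C_total=11.00, V=0.73; Q2=4.36, Q3=3.64; dissipated=1.024
Op 2: CLOSE 3-2: Q_total=8.00, C_total=11.00, V=0.73; Q3=3.64, Q2=4.36; dissipated=0.000
Op 3: CLOSE 3-1: Q_total=9.64, C_total=6.00, V=1.61; Q3=8.03, Q1=1.61; dissipated=11.584
Op 4: CLOSE 3-2: Q_total=12.39, C_total=11.00, V=1.13; Q3=5.63, Q2=6.76; dissipated=1.053
Op 5: CLOSE 2-3: Q_total=12.39, C_total=11.00, V=1.13; Q2=6.76, Q3=5.63; dissipated=0.000
Final charges: Q1=1.61, Q2=6.76, Q3=5.63

Answer: 1.61 μC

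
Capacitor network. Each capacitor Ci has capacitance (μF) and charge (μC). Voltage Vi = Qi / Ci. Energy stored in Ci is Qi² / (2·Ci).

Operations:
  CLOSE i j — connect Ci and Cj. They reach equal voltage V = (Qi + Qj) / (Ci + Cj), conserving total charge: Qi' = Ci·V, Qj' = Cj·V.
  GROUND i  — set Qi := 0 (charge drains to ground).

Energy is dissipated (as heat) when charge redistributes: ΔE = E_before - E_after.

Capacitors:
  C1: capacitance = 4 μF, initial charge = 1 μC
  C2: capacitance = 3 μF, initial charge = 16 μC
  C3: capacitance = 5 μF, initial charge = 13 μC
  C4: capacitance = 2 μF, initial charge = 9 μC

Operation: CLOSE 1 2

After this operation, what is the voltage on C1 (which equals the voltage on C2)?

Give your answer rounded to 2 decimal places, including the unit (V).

Initial: C1(4μF, Q=1μC, V=0.25V), C2(3μF, Q=16μC, V=5.33V), C3(5μF, Q=13μC, V=2.60V), C4(2μF, Q=9μC, V=4.50V)
Op 1: CLOSE 1-2: Q_total=17.00, C_total=7.00, V=2.43; Q1=9.71, Q2=7.29; dissipated=22.149

Answer: 2.43 V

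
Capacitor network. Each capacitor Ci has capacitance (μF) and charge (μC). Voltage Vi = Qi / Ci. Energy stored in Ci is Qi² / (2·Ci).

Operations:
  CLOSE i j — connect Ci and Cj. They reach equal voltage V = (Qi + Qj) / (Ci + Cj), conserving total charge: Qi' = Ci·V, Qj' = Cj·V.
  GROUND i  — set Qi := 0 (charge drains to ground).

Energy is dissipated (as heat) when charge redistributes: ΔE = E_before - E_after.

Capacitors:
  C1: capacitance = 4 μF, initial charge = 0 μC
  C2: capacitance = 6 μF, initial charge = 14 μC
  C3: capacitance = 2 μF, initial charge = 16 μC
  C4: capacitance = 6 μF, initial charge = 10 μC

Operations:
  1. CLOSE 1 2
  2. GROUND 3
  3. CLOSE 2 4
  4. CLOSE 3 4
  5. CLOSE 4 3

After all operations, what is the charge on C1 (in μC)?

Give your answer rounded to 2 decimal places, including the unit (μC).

Initial: C1(4μF, Q=0μC, V=0.00V), C2(6μF, Q=14μC, V=2.33V), C3(2μF, Q=16μC, V=8.00V), C4(6μF, Q=10μC, V=1.67V)
Op 1: CLOSE 1-2: Q_total=14.00, C_total=10.00, V=1.40; Q1=5.60, Q2=8.40; dissipated=6.533
Op 2: GROUND 3: Q3=0; energy lost=64.000
Op 3: CLOSE 2-4: Q_total=18.40, C_total=12.00, V=1.53; Q2=9.20, Q4=9.20; dissipated=0.107
Op 4: CLOSE 3-4: Q_total=9.20, C_total=8.00, V=1.15; Q3=2.30, Q4=6.90; dissipated=1.763
Op 5: CLOSE 4-3: Q_total=9.20, C_total=8.00, V=1.15; Q4=6.90, Q3=2.30; dissipated=0.000
Final charges: Q1=5.60, Q2=9.20, Q3=2.30, Q4=6.90

Answer: 5.60 μC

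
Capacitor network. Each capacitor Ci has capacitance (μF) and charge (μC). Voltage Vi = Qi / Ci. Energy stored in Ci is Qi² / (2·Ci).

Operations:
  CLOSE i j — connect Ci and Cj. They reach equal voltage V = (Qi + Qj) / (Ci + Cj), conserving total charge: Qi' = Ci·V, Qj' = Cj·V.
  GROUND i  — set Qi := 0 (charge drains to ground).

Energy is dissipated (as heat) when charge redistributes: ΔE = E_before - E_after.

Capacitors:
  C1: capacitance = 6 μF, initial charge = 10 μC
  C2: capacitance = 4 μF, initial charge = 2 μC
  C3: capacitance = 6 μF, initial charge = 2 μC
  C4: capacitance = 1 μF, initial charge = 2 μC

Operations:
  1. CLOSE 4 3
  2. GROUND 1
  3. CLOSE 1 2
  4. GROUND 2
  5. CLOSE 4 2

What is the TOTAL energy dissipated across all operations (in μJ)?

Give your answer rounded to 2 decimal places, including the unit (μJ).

Initial: C1(6μF, Q=10μC, V=1.67V), C2(4μF, Q=2μC, V=0.50V), C3(6μF, Q=2μC, V=0.33V), C4(1μF, Q=2μC, V=2.00V)
Op 1: CLOSE 4-3: Q_total=4.00, C_total=7.00, V=0.57; Q4=0.57, Q3=3.43; dissipated=1.190
Op 2: GROUND 1: Q1=0; energy lost=8.333
Op 3: CLOSE 1-2: Q_total=2.00, C_total=10.00, V=0.20; Q1=1.20, Q2=0.80; dissipated=0.300
Op 4: GROUND 2: Q2=0; energy lost=0.080
Op 5: CLOSE 4-2: Q_total=0.57, C_total=5.00, V=0.11; Q4=0.11, Q2=0.46; dissipated=0.131
Total dissipated: 10.034 μJ

Answer: 10.03 μJ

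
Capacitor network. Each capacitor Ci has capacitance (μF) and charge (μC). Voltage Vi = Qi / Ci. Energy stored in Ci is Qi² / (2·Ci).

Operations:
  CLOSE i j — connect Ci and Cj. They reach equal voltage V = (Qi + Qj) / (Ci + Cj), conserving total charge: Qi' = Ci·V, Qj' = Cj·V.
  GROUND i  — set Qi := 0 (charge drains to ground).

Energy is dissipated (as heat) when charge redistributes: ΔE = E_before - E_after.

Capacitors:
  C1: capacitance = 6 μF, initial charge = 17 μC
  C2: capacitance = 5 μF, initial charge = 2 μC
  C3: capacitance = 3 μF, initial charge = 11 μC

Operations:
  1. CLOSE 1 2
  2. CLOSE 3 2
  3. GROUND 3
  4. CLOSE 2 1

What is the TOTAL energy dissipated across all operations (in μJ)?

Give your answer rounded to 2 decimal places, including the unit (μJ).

Answer: 21.36 μJ

Derivation:
Initial: C1(6μF, Q=17μC, V=2.83V), C2(5μF, Q=2μC, V=0.40V), C3(3μF, Q=11μC, V=3.67V)
Op 1: CLOSE 1-2: Q_total=19.00, C_total=11.00, V=1.73; Q1=10.36, Q2=8.64; dissipated=8.074
Op 2: CLOSE 3-2: Q_total=19.64, C_total=8.00, V=2.45; Q3=7.36, Q2=12.27; dissipated=3.526
Op 3: GROUND 3: Q3=0; energy lost=9.037
Op 4: CLOSE 2-1: Q_total=22.64, C_total=11.00, V=2.06; Q2=10.29, Q1=12.35; dissipated=0.721
Total dissipated: 21.359 μJ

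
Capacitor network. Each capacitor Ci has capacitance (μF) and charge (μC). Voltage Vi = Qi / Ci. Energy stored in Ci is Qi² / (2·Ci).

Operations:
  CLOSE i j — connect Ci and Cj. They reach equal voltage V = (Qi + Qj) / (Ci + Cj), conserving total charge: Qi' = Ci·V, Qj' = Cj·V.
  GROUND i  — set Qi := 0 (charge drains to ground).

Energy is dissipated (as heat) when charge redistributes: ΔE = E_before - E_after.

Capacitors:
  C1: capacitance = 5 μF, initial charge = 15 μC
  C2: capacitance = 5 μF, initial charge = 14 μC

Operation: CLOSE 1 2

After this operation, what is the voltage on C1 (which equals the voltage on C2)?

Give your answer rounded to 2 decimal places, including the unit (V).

Answer: 2.90 V

Derivation:
Initial: C1(5μF, Q=15μC, V=3.00V), C2(5μF, Q=14μC, V=2.80V)
Op 1: CLOSE 1-2: Q_total=29.00, C_total=10.00, V=2.90; Q1=14.50, Q2=14.50; dissipated=0.050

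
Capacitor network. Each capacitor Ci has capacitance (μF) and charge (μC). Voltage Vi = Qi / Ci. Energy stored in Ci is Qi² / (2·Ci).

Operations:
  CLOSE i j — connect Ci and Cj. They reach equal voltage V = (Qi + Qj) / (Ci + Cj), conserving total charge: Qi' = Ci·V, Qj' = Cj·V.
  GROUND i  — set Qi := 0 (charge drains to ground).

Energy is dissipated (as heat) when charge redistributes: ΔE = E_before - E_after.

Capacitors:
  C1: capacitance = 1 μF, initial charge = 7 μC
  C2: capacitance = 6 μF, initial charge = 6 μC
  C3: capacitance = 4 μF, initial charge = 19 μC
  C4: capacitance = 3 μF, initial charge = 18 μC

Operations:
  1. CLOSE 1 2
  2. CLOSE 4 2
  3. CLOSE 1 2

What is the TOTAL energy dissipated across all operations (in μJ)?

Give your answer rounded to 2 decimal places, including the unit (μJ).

Answer: 33.41 μJ

Derivation:
Initial: C1(1μF, Q=7μC, V=7.00V), C2(6μF, Q=6μC, V=1.00V), C3(4μF, Q=19μC, V=4.75V), C4(3μF, Q=18μC, V=6.00V)
Op 1: CLOSE 1-2: Q_total=13.00, C_total=7.00, V=1.86; Q1=1.86, Q2=11.14; dissipated=15.429
Op 2: CLOSE 4-2: Q_total=29.14, C_total=9.00, V=3.24; Q4=9.71, Q2=19.43; dissipated=17.163
Op 3: CLOSE 1-2: Q_total=21.29, C_total=7.00, V=3.04; Q1=3.04, Q2=18.24; dissipated=0.817
Total dissipated: 33.409 μJ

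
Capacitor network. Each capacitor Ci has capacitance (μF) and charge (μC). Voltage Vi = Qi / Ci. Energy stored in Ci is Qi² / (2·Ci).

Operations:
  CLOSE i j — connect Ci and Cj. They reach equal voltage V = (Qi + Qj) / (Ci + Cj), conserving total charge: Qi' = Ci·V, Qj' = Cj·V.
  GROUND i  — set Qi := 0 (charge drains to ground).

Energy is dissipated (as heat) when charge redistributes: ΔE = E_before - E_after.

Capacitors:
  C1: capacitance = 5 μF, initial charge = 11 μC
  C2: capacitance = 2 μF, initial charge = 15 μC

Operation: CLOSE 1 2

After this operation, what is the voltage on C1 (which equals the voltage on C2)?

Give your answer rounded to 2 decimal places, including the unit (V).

Answer: 3.71 V

Derivation:
Initial: C1(5μF, Q=11μC, V=2.20V), C2(2μF, Q=15μC, V=7.50V)
Op 1: CLOSE 1-2: Q_total=26.00, C_total=7.00, V=3.71; Q1=18.57, Q2=7.43; dissipated=20.064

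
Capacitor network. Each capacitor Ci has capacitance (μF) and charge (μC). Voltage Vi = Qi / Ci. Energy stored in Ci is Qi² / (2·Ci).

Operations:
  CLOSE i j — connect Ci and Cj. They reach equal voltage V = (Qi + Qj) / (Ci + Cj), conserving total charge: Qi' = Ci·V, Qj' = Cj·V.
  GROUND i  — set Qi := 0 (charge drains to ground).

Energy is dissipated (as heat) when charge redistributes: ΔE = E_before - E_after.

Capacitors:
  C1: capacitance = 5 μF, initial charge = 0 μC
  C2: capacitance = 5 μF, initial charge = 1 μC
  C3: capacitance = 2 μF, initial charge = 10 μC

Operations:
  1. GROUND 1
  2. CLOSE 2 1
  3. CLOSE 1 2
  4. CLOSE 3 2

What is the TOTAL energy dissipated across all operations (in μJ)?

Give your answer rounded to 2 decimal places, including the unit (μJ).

Initial: C1(5μF, Q=0μC, V=0.00V), C2(5μF, Q=1μC, V=0.20V), C3(2μF, Q=10μC, V=5.00V)
Op 1: GROUND 1: Q1=0; energy lost=0.000
Op 2: CLOSE 2-1: Q_total=1.00, C_total=10.00, V=0.10; Q2=0.50, Q1=0.50; dissipated=0.050
Op 3: CLOSE 1-2: Q_total=1.00, C_total=10.00, V=0.10; Q1=0.50, Q2=0.50; dissipated=0.000
Op 4: CLOSE 3-2: Q_total=10.50, C_total=7.00, V=1.50; Q3=3.00, Q2=7.50; dissipated=17.150
Total dissipated: 17.200 μJ

Answer: 17.20 μJ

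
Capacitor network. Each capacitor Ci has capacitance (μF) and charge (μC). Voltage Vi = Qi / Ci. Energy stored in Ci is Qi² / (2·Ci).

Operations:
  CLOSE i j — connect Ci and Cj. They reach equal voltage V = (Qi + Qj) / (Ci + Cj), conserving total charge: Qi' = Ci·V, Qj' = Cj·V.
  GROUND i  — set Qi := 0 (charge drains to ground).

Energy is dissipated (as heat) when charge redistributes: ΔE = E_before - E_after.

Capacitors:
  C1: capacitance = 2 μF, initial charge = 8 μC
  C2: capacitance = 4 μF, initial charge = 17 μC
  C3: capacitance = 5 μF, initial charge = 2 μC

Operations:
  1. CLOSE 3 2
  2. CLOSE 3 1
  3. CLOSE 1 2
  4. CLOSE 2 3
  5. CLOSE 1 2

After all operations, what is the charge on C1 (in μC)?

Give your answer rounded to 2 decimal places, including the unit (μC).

Initial: C1(2μF, Q=8μC, V=4.00V), C2(4μF, Q=17μC, V=4.25V), C3(5μF, Q=2μC, V=0.40V)
Op 1: CLOSE 3-2: Q_total=19.00, C_total=9.00, V=2.11; Q3=10.56, Q2=8.44; dissipated=16.469
Op 2: CLOSE 3-1: Q_total=18.56, C_total=7.00, V=2.65; Q3=13.25, Q1=5.30; dissipated=2.549
Op 3: CLOSE 1-2: Q_total=13.75, C_total=6.00, V=2.29; Q1=4.58, Q2=9.16; dissipated=0.194
Op 4: CLOSE 2-3: Q_total=22.42, C_total=9.00, V=2.49; Q2=9.96, Q3=12.45; dissipated=0.144
Op 5: CLOSE 1-2: Q_total=14.55, C_total=6.00, V=2.42; Q1=4.85, Q2=9.70; dissipated=0.027
Final charges: Q1=4.85, Q2=9.70, Q3=12.45

Answer: 4.85 μC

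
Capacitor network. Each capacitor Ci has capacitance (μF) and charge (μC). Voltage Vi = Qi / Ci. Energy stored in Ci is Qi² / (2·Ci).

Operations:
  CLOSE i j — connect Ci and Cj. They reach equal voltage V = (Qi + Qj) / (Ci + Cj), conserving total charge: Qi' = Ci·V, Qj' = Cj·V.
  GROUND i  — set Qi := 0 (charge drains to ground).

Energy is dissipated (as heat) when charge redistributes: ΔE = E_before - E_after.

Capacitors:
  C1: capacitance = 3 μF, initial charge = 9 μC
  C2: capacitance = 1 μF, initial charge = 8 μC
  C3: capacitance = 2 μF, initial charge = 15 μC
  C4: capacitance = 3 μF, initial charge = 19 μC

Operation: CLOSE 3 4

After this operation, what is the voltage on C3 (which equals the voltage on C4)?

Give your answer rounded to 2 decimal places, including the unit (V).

Answer: 6.80 V

Derivation:
Initial: C1(3μF, Q=9μC, V=3.00V), C2(1μF, Q=8μC, V=8.00V), C3(2μF, Q=15μC, V=7.50V), C4(3μF, Q=19μC, V=6.33V)
Op 1: CLOSE 3-4: Q_total=34.00, C_total=5.00, V=6.80; Q3=13.60, Q4=20.40; dissipated=0.817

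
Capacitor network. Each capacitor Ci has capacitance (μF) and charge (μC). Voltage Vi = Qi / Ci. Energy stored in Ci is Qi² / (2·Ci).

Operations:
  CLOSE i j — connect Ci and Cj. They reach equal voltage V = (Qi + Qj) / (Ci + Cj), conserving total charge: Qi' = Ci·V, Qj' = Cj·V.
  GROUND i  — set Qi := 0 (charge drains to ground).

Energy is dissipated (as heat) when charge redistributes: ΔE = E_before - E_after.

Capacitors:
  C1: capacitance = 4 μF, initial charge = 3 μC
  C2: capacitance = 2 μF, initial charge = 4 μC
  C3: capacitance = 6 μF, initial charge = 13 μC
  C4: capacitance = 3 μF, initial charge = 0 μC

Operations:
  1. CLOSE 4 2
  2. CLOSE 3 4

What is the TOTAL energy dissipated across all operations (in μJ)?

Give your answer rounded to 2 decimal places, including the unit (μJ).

Answer: 4.27 μJ

Derivation:
Initial: C1(4μF, Q=3μC, V=0.75V), C2(2μF, Q=4μC, V=2.00V), C3(6μF, Q=13μC, V=2.17V), C4(3μF, Q=0μC, V=0.00V)
Op 1: CLOSE 4-2: Q_total=4.00, C_total=5.00, V=0.80; Q4=2.40, Q2=1.60; dissipated=2.400
Op 2: CLOSE 3-4: Q_total=15.40, C_total=9.00, V=1.71; Q3=10.27, Q4=5.13; dissipated=1.868
Total dissipated: 4.268 μJ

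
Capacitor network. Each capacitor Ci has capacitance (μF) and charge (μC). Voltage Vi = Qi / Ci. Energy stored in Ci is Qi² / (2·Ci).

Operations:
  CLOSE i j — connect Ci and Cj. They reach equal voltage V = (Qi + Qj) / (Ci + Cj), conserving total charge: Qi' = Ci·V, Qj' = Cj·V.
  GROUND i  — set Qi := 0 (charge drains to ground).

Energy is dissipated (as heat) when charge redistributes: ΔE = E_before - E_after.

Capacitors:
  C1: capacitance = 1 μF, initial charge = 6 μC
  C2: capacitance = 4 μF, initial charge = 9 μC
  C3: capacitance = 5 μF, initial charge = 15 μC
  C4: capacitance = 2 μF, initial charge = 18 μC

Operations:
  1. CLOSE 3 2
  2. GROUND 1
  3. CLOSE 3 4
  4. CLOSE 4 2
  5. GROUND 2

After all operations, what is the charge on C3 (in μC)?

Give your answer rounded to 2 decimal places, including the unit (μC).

Answer: 22.38 μC

Derivation:
Initial: C1(1μF, Q=6μC, V=6.00V), C2(4μF, Q=9μC, V=2.25V), C3(5μF, Q=15μC, V=3.00V), C4(2μF, Q=18μC, V=9.00V)
Op 1: CLOSE 3-2: Q_total=24.00, C_total=9.00, V=2.67; Q3=13.33, Q2=10.67; dissipated=0.625
Op 2: GROUND 1: Q1=0; energy lost=18.000
Op 3: CLOSE 3-4: Q_total=31.33, C_total=7.00, V=4.48; Q3=22.38, Q4=8.95; dissipated=28.651
Op 4: CLOSE 4-2: Q_total=19.62, C_total=6.00, V=3.27; Q4=6.54, Q2=13.08; dissipated=2.183
Op 5: GROUND 2: Q2=0; energy lost=21.384
Final charges: Q1=0.00, Q2=0.00, Q3=22.38, Q4=6.54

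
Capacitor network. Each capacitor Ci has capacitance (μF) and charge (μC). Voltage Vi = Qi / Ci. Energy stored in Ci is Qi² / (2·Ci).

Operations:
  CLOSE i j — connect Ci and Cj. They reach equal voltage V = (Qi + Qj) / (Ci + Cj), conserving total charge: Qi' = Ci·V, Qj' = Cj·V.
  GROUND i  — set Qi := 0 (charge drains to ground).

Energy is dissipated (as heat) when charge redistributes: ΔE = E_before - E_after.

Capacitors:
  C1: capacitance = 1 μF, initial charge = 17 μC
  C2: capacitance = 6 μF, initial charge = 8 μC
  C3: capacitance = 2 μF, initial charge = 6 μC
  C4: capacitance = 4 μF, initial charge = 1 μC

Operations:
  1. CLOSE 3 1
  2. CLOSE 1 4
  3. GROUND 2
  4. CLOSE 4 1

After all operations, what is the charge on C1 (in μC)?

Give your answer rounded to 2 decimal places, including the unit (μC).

Initial: C1(1μF, Q=17μC, V=17.00V), C2(6μF, Q=8μC, V=1.33V), C3(2μF, Q=6μC, V=3.00V), C4(4μF, Q=1μC, V=0.25V)
Op 1: CLOSE 3-1: Q_total=23.00, C_total=3.00, V=7.67; Q3=15.33, Q1=7.67; dissipated=65.333
Op 2: CLOSE 1-4: Q_total=8.67, C_total=5.00, V=1.73; Q1=1.73, Q4=6.93; dissipated=22.003
Op 3: GROUND 2: Q2=0; energy lost=5.333
Op 4: CLOSE 4-1: Q_total=8.67, C_total=5.00, V=1.73; Q4=6.93, Q1=1.73; dissipated=0.000
Final charges: Q1=1.73, Q2=0.00, Q3=15.33, Q4=6.93

Answer: 1.73 μC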